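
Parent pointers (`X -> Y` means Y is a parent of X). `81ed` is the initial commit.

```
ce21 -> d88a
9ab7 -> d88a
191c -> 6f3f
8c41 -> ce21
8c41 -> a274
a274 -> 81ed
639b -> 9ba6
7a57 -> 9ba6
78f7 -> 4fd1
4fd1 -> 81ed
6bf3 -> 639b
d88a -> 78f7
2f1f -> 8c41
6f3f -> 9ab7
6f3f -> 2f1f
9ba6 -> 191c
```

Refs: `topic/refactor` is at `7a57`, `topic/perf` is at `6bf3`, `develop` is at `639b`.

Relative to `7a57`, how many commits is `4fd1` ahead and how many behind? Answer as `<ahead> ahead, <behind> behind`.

0 ahead, 11 behind

Reachable from 4fd1: {4fd1, 81ed}.
Reachable from 7a57: {191c, 2f1f, 4fd1, 6f3f, 78f7, 7a57, 81ed, 8c41, 9ab7, 9ba6, a274, ce21, d88a}.
Only in 4fd1's history (ahead): {} — 0.
Only in 7a57's history (behind): {191c, 2f1f, 6f3f, 78f7, 7a57, 8c41, 9ab7, 9ba6, a274, ce21, d88a} — 11.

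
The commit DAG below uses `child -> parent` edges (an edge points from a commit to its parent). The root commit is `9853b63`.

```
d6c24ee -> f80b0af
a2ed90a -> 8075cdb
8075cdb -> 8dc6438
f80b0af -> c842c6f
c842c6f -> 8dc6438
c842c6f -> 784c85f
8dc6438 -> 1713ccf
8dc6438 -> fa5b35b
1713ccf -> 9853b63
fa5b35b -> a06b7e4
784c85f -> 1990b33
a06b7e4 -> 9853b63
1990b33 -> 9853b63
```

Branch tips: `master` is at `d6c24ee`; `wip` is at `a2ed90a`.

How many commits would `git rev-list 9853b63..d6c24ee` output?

9

Reachable from d6c24ee: {1713ccf, 1990b33, 784c85f, 8dc6438, 9853b63, a06b7e4, c842c6f, d6c24ee, f80b0af, fa5b35b}.
Reachable from 9853b63: {9853b63}.
In d6c24ee's history but not 9853b63's: {1713ccf, 1990b33, 784c85f, 8dc6438, a06b7e4, c842c6f, d6c24ee, f80b0af, fa5b35b} — 9 commits.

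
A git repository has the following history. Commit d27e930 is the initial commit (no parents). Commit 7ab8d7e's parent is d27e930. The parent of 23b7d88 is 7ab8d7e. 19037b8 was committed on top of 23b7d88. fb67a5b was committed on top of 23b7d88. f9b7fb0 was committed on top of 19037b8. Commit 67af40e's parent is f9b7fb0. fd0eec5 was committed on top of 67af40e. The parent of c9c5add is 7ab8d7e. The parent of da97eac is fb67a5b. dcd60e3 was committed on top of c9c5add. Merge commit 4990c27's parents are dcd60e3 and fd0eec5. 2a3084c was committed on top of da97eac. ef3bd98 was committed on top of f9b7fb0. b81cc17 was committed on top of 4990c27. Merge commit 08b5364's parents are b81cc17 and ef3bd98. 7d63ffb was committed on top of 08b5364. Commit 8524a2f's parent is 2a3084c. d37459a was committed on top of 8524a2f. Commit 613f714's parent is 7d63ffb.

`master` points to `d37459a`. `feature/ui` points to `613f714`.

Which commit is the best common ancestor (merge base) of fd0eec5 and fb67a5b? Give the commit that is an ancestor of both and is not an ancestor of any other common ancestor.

Ancestors of fd0eec5: {19037b8, 23b7d88, 67af40e, 7ab8d7e, d27e930, f9b7fb0, fd0eec5}.
Ancestors of fb67a5b: {23b7d88, 7ab8d7e, d27e930, fb67a5b}.
Common ancestors: {23b7d88, 7ab8d7e, d27e930}.
Among these, 23b7d88 is not an ancestor of any other common ancestor — it is the merge base.

23b7d88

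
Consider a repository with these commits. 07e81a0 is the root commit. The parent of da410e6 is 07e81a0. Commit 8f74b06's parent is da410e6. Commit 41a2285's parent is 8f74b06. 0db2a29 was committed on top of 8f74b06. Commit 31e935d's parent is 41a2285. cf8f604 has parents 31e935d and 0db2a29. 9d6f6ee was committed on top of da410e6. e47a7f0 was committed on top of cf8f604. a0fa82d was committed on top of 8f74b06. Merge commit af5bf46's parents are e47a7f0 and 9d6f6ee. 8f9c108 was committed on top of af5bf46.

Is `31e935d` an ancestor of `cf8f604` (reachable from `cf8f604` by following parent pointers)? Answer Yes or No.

Ancestors of cf8f604 (commits reachable by following parents): {07e81a0, 0db2a29, 31e935d, 41a2285, 8f74b06, cf8f604, da410e6}.
31e935d is in that set, so it is an ancestor of cf8f604.

Yes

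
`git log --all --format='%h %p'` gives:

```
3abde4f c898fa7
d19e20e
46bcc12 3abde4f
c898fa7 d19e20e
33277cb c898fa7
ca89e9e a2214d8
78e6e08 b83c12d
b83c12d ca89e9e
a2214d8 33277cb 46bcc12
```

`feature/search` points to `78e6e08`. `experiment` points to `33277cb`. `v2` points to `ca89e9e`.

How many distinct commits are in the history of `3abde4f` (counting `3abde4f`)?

3

Walking parent pointers from 3abde4f: reachable set = {3abde4f, c898fa7, d19e20e}.
That is 3 commits.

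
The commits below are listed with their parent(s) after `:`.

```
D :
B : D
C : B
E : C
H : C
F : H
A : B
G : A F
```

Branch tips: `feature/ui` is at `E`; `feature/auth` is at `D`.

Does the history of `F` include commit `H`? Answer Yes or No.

Ancestors of F (commits reachable by following parents): {B, C, D, F, H}.
H is in that set, so it is an ancestor of F.

Yes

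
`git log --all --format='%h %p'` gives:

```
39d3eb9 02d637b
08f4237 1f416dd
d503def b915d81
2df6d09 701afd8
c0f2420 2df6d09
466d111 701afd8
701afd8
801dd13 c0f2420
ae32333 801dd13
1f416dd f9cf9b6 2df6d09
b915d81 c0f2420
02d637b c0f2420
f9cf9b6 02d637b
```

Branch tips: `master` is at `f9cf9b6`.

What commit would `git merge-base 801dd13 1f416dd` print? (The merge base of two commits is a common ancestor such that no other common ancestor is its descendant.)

c0f2420

Ancestors of 801dd13: {2df6d09, 701afd8, 801dd13, c0f2420}.
Ancestors of 1f416dd: {02d637b, 1f416dd, 2df6d09, 701afd8, c0f2420, f9cf9b6}.
Common ancestors: {2df6d09, 701afd8, c0f2420}.
Among these, c0f2420 is not an ancestor of any other common ancestor — it is the merge base.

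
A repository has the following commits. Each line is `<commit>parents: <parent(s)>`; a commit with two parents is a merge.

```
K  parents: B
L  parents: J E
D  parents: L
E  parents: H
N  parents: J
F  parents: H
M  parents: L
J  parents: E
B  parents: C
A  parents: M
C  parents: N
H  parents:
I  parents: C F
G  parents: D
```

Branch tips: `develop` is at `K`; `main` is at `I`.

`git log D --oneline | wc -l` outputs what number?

Walking parent pointers from D: reachable set = {D, E, H, J, L}.
That is 5 commits.

5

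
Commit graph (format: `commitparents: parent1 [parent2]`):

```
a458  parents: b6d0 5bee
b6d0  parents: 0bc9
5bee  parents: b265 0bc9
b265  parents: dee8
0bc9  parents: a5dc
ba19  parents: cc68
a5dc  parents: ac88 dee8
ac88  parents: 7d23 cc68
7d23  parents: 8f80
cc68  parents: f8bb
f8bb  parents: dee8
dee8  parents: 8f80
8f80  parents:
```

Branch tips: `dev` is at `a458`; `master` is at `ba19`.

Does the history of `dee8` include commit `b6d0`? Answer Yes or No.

Ancestors of dee8: {8f80, dee8}.
b6d0 is not in that set, so it is not an ancestor of dee8.

No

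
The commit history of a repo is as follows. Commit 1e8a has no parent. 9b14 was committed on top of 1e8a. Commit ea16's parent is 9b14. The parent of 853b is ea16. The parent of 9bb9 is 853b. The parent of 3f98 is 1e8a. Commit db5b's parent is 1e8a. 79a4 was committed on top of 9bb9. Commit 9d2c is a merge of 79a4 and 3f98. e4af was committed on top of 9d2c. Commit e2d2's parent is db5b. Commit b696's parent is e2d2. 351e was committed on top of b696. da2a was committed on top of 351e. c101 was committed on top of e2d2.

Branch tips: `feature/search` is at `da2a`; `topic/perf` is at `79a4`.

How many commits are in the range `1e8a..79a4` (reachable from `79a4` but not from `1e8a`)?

Reachable from 79a4: {1e8a, 79a4, 853b, 9b14, 9bb9, ea16}.
Reachable from 1e8a: {1e8a}.
In 79a4's history but not 1e8a's: {79a4, 853b, 9b14, 9bb9, ea16} — 5 commits.

5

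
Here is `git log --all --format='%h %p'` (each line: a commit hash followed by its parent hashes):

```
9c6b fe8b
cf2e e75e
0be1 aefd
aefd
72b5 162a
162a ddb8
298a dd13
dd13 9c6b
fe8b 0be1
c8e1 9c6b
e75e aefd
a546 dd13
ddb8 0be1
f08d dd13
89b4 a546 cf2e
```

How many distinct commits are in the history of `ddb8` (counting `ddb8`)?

3

Walking parent pointers from ddb8: reachable set = {0be1, aefd, ddb8}.
That is 3 commits.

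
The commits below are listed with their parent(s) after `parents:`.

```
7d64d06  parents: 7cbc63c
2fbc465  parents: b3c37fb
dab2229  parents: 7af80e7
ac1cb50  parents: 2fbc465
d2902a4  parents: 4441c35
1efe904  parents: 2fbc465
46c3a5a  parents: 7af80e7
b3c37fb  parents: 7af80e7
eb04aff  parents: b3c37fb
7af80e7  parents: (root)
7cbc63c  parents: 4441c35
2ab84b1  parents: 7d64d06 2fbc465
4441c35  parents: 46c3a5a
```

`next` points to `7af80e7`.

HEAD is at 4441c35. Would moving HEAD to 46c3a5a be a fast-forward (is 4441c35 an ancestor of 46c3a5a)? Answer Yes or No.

A fast-forward from 4441c35 to 46c3a5a is possible iff 4441c35 is an ancestor of 46c3a5a.
Ancestors of 46c3a5a: {46c3a5a, 7af80e7}.
4441c35 is not among them, so fast-forward is not possible.

No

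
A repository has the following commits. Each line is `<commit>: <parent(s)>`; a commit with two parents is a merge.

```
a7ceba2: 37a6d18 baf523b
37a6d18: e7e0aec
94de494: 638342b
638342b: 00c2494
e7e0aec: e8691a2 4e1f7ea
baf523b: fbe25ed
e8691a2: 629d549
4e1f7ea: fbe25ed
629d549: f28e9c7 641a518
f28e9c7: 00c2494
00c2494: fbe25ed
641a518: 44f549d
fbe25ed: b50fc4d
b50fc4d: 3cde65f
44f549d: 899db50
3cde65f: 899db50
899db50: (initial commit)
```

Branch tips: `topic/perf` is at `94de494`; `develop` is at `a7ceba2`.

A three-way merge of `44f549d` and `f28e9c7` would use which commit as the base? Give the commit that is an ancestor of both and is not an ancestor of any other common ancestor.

Ancestors of 44f549d: {44f549d, 899db50}.
Ancestors of f28e9c7: {00c2494, 3cde65f, 899db50, b50fc4d, f28e9c7, fbe25ed}.
Common ancestors: {899db50}.
The only common ancestor is 899db50, so it is the merge base.

899db50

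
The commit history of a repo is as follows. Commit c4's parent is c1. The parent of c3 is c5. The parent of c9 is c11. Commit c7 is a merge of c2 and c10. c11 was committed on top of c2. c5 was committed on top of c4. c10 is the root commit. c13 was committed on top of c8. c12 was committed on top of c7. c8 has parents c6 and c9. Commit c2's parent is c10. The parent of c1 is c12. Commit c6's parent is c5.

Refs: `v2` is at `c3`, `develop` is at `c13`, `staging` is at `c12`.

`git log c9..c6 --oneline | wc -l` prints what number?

6

Reachable from c6: {c1, c10, c12, c2, c4, c5, c6, c7}.
Reachable from c9: {c10, c11, c2, c9}.
In c6's history but not c9's: {c1, c12, c4, c5, c6, c7} — 6 commits.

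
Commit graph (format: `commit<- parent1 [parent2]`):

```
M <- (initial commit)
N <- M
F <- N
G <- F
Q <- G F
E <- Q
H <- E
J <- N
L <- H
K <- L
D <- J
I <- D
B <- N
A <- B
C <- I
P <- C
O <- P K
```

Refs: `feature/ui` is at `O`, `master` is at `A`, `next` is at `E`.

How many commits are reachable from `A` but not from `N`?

Reachable from A: {A, B, M, N}.
Reachable from N: {M, N}.
In A's history but not N's: {A, B} — 2 commits.

2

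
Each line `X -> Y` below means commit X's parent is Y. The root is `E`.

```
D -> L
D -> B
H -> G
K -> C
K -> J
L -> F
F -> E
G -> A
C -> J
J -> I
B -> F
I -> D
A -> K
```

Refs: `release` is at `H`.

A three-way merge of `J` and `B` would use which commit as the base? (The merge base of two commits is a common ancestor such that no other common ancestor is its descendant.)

B

Ancestors of J: {B, D, E, F, I, J, L}.
Ancestors of B: {B, E, F}.
Common ancestors: {B, E, F}.
Among these, B is not an ancestor of any other common ancestor — it is the merge base.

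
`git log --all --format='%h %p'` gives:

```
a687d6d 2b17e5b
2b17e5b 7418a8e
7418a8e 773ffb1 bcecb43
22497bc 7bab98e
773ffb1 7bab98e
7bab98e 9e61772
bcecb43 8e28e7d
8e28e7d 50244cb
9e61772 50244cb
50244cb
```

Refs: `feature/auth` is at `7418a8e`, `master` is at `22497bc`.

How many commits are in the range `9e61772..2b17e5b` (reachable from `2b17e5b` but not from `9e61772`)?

6

Reachable from 2b17e5b: {2b17e5b, 50244cb, 7418a8e, 773ffb1, 7bab98e, 8e28e7d, 9e61772, bcecb43}.
Reachable from 9e61772: {50244cb, 9e61772}.
In 2b17e5b's history but not 9e61772's: {2b17e5b, 7418a8e, 773ffb1, 7bab98e, 8e28e7d, bcecb43} — 6 commits.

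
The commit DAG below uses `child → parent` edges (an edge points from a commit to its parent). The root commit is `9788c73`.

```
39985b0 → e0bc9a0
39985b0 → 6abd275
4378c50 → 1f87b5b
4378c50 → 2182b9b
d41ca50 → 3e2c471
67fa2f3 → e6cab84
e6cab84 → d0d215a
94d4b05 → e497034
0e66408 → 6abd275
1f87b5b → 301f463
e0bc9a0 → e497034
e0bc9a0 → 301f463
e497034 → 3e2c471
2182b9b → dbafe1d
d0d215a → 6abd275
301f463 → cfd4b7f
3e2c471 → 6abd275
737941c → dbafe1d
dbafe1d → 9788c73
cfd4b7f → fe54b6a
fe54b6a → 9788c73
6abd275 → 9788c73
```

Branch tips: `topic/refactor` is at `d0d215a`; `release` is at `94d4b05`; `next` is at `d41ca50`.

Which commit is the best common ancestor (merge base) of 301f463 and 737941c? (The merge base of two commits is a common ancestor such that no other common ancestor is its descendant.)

9788c73

Ancestors of 301f463: {301f463, 9788c73, cfd4b7f, fe54b6a}.
Ancestors of 737941c: {737941c, 9788c73, dbafe1d}.
Common ancestors: {9788c73}.
The only common ancestor is 9788c73, so it is the merge base.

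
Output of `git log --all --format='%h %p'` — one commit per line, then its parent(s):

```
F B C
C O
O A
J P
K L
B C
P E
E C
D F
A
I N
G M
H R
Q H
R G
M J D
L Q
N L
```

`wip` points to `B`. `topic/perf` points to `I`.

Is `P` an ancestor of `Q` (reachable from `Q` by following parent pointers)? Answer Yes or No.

Yes

Ancestors of Q (commits reachable by following parents): {A, B, C, D, E, F, G, H, J, M, O, P, Q, R}.
P is in that set, so it is an ancestor of Q.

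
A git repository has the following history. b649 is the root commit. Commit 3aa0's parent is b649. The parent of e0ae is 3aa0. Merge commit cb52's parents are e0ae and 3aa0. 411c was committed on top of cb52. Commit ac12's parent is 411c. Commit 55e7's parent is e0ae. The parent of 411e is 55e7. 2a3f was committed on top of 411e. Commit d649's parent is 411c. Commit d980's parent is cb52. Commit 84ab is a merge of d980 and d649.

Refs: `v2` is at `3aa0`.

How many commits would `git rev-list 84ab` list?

Walking parent pointers from 84ab: reachable set = {3aa0, 411c, 84ab, b649, cb52, d649, d980, e0ae}.
That is 8 commits.

8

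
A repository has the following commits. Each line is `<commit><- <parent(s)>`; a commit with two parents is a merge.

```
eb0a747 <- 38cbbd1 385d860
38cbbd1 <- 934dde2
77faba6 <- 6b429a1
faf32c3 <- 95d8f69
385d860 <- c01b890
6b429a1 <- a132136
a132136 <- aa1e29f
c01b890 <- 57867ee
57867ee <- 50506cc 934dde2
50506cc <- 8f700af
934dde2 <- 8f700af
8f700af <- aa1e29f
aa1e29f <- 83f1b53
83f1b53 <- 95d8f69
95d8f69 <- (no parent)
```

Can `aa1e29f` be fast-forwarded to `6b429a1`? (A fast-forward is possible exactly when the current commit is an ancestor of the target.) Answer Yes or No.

Yes

A fast-forward from aa1e29f to 6b429a1 is possible iff aa1e29f is an ancestor of 6b429a1.
Ancestors of 6b429a1: {6b429a1, 83f1b53, 95d8f69, a132136, aa1e29f}.
aa1e29f is among them, so fast-forward is possible.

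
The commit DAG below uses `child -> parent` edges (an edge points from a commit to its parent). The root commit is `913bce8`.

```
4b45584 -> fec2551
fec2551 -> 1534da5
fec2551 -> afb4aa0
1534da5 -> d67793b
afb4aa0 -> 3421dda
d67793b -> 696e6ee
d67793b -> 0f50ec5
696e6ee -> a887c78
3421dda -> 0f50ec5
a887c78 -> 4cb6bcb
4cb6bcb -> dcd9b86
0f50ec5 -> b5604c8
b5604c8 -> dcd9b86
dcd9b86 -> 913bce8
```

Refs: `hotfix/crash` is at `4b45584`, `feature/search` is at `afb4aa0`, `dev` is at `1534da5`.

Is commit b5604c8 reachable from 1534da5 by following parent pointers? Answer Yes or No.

Ancestors of 1534da5 (commits reachable by following parents): {0f50ec5, 1534da5, 4cb6bcb, 696e6ee, 913bce8, a887c78, b5604c8, d67793b, dcd9b86}.
b5604c8 is in that set, so it is an ancestor of 1534da5.

Yes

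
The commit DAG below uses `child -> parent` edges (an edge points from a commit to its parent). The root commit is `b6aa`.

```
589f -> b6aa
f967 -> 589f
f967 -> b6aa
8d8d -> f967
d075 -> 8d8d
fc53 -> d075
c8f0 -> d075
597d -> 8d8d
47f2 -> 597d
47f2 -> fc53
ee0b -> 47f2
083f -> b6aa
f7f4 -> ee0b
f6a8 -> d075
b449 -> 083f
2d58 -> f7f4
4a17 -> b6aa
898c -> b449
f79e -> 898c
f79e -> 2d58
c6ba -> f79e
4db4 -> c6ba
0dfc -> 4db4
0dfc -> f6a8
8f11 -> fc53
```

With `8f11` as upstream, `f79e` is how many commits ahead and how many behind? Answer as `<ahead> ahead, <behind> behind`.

Reachable from f79e: {083f, 2d58, 47f2, 589f, 597d, 898c, 8d8d, b449, b6aa, d075, ee0b, f79e, f7f4, f967, fc53}.
Reachable from 8f11: {589f, 8d8d, 8f11, b6aa, d075, f967, fc53}.
Only in f79e's history (ahead): {083f, 2d58, 47f2, 597d, 898c, b449, ee0b, f79e, f7f4} — 9.
Only in 8f11's history (behind): {8f11} — 1.

9 ahead, 1 behind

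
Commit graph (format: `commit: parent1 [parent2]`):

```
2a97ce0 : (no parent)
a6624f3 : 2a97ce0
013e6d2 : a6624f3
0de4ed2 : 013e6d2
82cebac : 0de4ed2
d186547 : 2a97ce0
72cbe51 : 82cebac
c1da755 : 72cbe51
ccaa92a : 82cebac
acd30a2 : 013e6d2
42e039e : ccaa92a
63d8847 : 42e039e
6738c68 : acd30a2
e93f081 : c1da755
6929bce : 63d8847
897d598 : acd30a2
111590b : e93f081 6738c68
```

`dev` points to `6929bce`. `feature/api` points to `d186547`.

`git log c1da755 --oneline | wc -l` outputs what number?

7

Walking parent pointers from c1da755: reachable set = {013e6d2, 0de4ed2, 2a97ce0, 72cbe51, 82cebac, a6624f3, c1da755}.
That is 7 commits.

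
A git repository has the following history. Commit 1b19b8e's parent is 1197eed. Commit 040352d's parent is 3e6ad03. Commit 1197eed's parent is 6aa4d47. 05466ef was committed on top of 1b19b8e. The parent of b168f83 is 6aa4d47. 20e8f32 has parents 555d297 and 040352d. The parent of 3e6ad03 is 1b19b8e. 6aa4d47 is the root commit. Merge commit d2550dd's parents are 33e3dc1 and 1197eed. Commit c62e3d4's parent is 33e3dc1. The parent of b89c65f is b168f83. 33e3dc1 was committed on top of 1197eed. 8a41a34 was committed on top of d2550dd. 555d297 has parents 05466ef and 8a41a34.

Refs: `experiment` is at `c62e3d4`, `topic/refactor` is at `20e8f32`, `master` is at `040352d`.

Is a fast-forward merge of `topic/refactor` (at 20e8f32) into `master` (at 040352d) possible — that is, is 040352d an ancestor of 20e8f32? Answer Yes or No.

Yes

A fast-forward from 040352d to 20e8f32 is possible iff 040352d is an ancestor of 20e8f32.
Ancestors of 20e8f32: {040352d, 05466ef, 1197eed, 1b19b8e, 20e8f32, 33e3dc1, 3e6ad03, 555d297, 6aa4d47, 8a41a34, d2550dd}.
040352d is among them, so fast-forward is possible.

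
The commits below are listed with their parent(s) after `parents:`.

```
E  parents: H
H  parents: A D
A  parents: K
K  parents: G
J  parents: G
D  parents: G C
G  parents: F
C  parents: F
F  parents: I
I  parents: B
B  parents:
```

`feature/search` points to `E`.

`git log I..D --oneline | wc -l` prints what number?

Reachable from D: {B, C, D, F, G, I}.
Reachable from I: {B, I}.
In D's history but not I's: {C, D, F, G} — 4 commits.

4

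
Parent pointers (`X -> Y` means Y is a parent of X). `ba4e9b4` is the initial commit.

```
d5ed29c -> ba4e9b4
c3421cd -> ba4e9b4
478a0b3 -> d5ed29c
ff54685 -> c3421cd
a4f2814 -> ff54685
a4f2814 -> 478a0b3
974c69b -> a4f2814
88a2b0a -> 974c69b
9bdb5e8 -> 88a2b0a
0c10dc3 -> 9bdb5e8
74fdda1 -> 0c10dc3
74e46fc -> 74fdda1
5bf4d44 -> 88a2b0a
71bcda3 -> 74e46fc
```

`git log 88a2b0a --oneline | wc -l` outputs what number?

8

Walking parent pointers from 88a2b0a: reachable set = {478a0b3, 88a2b0a, 974c69b, a4f2814, ba4e9b4, c3421cd, d5ed29c, ff54685}.
That is 8 commits.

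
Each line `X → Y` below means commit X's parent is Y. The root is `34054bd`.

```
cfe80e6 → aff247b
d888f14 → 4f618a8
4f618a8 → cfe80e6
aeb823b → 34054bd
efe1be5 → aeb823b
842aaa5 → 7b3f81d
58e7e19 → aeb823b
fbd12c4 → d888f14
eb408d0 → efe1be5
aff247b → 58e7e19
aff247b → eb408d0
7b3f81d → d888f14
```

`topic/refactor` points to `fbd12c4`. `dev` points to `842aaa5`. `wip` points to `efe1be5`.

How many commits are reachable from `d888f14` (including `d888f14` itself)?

9

Walking parent pointers from d888f14: reachable set = {34054bd, 4f618a8, 58e7e19, aeb823b, aff247b, cfe80e6, d888f14, eb408d0, efe1be5}.
That is 9 commits.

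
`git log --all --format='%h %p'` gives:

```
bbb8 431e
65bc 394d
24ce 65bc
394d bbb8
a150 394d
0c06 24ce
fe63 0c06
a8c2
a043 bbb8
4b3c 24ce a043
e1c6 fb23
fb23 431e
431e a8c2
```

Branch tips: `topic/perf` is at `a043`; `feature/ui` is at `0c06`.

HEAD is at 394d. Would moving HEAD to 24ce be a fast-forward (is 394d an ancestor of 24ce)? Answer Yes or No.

A fast-forward from 394d to 24ce is possible iff 394d is an ancestor of 24ce.
Ancestors of 24ce: {24ce, 394d, 431e, 65bc, a8c2, bbb8}.
394d is among them, so fast-forward is possible.

Yes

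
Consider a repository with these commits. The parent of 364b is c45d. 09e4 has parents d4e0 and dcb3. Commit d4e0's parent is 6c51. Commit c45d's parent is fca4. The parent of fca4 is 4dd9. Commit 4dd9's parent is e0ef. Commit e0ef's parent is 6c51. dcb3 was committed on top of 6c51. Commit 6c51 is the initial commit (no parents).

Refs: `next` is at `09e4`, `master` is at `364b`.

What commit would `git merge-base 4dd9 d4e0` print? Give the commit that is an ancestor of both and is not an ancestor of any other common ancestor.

6c51

Ancestors of 4dd9: {4dd9, 6c51, e0ef}.
Ancestors of d4e0: {6c51, d4e0}.
Common ancestors: {6c51}.
The only common ancestor is 6c51, so it is the merge base.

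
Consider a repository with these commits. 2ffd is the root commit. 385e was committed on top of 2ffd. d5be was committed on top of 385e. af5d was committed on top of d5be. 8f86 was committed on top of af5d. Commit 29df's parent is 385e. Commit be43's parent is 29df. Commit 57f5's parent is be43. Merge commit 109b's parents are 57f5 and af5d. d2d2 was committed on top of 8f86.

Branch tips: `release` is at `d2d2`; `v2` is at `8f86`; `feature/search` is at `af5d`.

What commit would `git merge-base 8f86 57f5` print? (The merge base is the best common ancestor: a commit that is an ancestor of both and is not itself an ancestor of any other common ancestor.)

385e

Ancestors of 8f86: {2ffd, 385e, 8f86, af5d, d5be}.
Ancestors of 57f5: {29df, 2ffd, 385e, 57f5, be43}.
Common ancestors: {2ffd, 385e}.
Among these, 385e is not an ancestor of any other common ancestor — it is the merge base.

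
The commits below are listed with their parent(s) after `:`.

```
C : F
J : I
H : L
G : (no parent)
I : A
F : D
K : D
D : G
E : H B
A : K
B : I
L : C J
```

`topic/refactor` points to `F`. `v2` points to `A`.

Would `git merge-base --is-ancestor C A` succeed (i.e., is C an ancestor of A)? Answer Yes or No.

Ancestors of A: {A, D, G, K}.
C is not in that set, so it is not an ancestor of A.

No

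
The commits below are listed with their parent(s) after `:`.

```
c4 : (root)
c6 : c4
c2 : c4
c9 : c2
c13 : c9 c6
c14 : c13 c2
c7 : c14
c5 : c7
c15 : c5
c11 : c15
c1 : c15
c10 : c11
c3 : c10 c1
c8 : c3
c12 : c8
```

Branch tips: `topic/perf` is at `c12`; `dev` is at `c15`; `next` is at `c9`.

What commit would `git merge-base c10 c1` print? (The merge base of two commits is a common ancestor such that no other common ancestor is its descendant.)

Ancestors of c10: {c10, c11, c13, c14, c15, c2, c4, c5, c6, c7, c9}.
Ancestors of c1: {c1, c13, c14, c15, c2, c4, c5, c6, c7, c9}.
Common ancestors: {c13, c14, c15, c2, c4, c5, c6, c7, c9}.
Among these, c15 is not an ancestor of any other common ancestor — it is the merge base.

c15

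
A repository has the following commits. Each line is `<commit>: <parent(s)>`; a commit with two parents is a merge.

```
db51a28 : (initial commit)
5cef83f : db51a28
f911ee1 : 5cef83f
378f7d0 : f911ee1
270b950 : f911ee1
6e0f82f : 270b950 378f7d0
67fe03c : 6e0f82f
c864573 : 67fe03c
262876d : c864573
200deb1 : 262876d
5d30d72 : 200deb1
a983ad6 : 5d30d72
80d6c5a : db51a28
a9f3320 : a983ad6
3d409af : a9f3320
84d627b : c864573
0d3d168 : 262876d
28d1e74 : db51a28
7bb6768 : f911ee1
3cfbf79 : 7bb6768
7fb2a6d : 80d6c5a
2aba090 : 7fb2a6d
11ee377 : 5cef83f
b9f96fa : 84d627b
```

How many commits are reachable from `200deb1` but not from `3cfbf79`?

7

Reachable from 200deb1: {200deb1, 262876d, 270b950, 378f7d0, 5cef83f, 67fe03c, 6e0f82f, c864573, db51a28, f911ee1}.
Reachable from 3cfbf79: {3cfbf79, 5cef83f, 7bb6768, db51a28, f911ee1}.
In 200deb1's history but not 3cfbf79's: {200deb1, 262876d, 270b950, 378f7d0, 67fe03c, 6e0f82f, c864573} — 7 commits.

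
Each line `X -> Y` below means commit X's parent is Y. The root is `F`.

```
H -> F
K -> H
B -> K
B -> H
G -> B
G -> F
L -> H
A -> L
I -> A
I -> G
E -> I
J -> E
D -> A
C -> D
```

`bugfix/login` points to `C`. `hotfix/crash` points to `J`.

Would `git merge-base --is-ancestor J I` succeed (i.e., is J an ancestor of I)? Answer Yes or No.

No

Ancestors of I: {A, B, F, G, H, I, K, L}.
J is not in that set, so it is not an ancestor of I.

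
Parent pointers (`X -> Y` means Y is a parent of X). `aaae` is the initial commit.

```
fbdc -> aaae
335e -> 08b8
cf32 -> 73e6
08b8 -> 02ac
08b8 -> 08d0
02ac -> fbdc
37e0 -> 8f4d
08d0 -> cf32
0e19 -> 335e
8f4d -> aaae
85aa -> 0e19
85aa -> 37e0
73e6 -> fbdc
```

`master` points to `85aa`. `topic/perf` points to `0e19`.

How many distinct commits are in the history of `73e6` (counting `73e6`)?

Walking parent pointers from 73e6: reachable set = {73e6, aaae, fbdc}.
That is 3 commits.

3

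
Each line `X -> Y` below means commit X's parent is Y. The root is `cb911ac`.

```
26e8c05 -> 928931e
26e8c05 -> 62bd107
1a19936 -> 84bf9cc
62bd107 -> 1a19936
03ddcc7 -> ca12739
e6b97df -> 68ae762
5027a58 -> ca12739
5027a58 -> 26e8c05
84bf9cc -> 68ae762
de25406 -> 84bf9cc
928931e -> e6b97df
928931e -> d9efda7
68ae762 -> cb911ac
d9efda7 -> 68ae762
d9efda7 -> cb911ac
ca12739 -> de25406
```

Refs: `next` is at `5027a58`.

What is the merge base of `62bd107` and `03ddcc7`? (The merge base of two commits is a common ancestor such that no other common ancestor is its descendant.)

Ancestors of 62bd107: {1a19936, 62bd107, 68ae762, 84bf9cc, cb911ac}.
Ancestors of 03ddcc7: {03ddcc7, 68ae762, 84bf9cc, ca12739, cb911ac, de25406}.
Common ancestors: {68ae762, 84bf9cc, cb911ac}.
Among these, 84bf9cc is not an ancestor of any other common ancestor — it is the merge base.

84bf9cc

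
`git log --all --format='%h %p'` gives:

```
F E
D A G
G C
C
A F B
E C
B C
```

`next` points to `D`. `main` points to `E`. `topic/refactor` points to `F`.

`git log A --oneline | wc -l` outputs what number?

5

Walking parent pointers from A: reachable set = {A, B, C, E, F}.
That is 5 commits.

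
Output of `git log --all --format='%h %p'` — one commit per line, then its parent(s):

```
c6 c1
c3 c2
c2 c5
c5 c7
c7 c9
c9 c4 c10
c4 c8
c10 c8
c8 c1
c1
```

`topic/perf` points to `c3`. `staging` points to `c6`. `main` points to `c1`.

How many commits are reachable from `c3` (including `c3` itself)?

Walking parent pointers from c3: reachable set = {c1, c10, c2, c3, c4, c5, c7, c8, c9}.
That is 9 commits.

9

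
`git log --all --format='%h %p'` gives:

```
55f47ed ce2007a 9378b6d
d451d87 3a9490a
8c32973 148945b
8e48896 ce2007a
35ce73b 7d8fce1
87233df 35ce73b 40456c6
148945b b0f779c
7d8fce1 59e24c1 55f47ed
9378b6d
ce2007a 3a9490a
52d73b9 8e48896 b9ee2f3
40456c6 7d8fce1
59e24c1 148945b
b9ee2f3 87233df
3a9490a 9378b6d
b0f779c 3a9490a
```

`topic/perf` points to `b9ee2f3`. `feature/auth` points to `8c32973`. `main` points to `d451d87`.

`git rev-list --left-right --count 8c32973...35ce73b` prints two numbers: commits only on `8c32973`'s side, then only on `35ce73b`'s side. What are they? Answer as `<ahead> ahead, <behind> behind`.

1 ahead, 5 behind

Reachable from 8c32973: {148945b, 3a9490a, 8c32973, 9378b6d, b0f779c}.
Reachable from 35ce73b: {148945b, 35ce73b, 3a9490a, 55f47ed, 59e24c1, 7d8fce1, 9378b6d, b0f779c, ce2007a}.
Only in 8c32973's history (ahead): {8c32973} — 1.
Only in 35ce73b's history (behind): {35ce73b, 55f47ed, 59e24c1, 7d8fce1, ce2007a} — 5.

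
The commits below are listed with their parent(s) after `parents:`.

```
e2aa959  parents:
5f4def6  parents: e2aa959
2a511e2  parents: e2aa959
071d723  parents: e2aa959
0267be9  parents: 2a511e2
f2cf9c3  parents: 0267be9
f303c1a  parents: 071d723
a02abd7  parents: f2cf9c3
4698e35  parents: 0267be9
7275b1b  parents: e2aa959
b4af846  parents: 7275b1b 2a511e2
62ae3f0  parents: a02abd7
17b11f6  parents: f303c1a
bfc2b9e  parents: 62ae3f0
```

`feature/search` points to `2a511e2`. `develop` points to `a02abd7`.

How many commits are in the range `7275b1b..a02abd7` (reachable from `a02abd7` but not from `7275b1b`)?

4

Reachable from a02abd7: {0267be9, 2a511e2, a02abd7, e2aa959, f2cf9c3}.
Reachable from 7275b1b: {7275b1b, e2aa959}.
In a02abd7's history but not 7275b1b's: {0267be9, 2a511e2, a02abd7, f2cf9c3} — 4 commits.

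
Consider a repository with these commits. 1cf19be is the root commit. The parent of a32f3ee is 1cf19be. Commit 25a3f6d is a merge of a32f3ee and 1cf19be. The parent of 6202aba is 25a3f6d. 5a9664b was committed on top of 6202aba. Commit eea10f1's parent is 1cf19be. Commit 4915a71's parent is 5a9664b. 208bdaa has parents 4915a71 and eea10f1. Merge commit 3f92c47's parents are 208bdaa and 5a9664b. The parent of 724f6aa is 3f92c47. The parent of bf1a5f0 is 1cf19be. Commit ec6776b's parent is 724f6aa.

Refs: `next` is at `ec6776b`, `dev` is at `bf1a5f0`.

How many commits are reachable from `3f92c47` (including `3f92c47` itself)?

9

Walking parent pointers from 3f92c47: reachable set = {1cf19be, 208bdaa, 25a3f6d, 3f92c47, 4915a71, 5a9664b, 6202aba, a32f3ee, eea10f1}.
That is 9 commits.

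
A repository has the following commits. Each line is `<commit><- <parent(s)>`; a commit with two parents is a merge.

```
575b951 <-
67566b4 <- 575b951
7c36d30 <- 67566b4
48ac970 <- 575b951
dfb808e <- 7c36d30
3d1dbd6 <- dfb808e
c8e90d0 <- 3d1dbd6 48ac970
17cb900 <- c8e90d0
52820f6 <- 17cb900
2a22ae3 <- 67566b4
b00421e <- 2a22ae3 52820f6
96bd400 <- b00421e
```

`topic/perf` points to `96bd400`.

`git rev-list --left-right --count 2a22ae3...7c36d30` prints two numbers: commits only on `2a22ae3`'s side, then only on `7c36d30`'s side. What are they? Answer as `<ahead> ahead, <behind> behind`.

Reachable from 2a22ae3: {2a22ae3, 575b951, 67566b4}.
Reachable from 7c36d30: {575b951, 67566b4, 7c36d30}.
Only in 2a22ae3's history (ahead): {2a22ae3} — 1.
Only in 7c36d30's history (behind): {7c36d30} — 1.

1 ahead, 1 behind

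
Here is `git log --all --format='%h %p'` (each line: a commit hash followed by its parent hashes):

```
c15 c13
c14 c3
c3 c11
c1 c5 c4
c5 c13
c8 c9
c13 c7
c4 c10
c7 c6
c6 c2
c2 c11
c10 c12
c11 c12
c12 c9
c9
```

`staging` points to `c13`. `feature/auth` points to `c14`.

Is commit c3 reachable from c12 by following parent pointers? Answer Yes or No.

No

Ancestors of c12: {c12, c9}.
c3 is not in that set, so it is not an ancestor of c12.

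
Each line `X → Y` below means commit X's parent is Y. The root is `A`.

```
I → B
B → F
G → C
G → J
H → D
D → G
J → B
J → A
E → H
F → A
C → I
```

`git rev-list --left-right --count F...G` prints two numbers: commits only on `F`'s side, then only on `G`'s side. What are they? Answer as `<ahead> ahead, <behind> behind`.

0 ahead, 5 behind

Reachable from F: {A, F}.
Reachable from G: {A, B, C, F, G, I, J}.
Only in F's history (ahead): {} — 0.
Only in G's history (behind): {B, C, G, I, J} — 5.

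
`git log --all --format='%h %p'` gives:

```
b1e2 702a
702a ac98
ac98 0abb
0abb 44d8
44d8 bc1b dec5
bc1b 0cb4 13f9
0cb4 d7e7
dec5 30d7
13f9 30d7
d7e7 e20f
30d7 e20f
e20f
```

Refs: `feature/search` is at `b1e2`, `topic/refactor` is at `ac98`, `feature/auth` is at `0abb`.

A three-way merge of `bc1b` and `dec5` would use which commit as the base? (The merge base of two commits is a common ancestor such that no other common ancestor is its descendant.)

Ancestors of bc1b: {0cb4, 13f9, 30d7, bc1b, d7e7, e20f}.
Ancestors of dec5: {30d7, dec5, e20f}.
Common ancestors: {30d7, e20f}.
Among these, 30d7 is not an ancestor of any other common ancestor — it is the merge base.

30d7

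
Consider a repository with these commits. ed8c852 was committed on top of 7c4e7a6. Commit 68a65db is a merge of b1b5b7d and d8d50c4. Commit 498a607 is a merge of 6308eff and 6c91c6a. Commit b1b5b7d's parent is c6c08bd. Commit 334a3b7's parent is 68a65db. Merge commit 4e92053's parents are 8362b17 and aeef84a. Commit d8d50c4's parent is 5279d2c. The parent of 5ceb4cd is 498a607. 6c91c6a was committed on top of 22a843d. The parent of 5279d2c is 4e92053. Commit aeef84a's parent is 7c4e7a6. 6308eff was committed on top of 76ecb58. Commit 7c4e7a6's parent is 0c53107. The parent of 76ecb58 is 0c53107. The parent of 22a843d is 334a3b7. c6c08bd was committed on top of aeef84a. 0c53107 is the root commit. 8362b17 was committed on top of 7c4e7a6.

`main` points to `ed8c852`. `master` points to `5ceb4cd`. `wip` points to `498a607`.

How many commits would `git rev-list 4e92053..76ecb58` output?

Reachable from 76ecb58: {0c53107, 76ecb58}.
Reachable from 4e92053: {0c53107, 4e92053, 7c4e7a6, 8362b17, aeef84a}.
In 76ecb58's history but not 4e92053's: {76ecb58} — 1 commit.

1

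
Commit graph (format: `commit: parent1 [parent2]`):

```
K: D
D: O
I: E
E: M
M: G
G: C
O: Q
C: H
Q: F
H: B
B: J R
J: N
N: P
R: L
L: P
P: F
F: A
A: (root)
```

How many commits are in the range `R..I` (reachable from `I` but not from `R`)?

9

Reachable from I: {A, B, C, E, F, G, H, I, J, L, M, N, P, R}.
Reachable from R: {A, F, L, P, R}.
In I's history but not R's: {B, C, E, G, H, I, J, M, N} — 9 commits.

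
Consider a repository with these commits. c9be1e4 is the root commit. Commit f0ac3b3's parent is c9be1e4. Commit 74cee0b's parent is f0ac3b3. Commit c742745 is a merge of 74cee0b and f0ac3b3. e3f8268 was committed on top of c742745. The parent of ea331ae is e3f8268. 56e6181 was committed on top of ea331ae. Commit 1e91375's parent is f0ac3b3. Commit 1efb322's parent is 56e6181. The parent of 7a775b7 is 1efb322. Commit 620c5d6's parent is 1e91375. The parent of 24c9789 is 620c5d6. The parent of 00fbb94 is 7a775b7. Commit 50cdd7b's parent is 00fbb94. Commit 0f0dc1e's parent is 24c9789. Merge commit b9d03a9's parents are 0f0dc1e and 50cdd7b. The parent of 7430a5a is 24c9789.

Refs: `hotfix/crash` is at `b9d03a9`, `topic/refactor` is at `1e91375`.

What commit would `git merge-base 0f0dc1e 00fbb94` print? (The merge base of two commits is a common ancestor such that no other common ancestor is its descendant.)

f0ac3b3

Ancestors of 0f0dc1e: {0f0dc1e, 1e91375, 24c9789, 620c5d6, c9be1e4, f0ac3b3}.
Ancestors of 00fbb94: {00fbb94, 1efb322, 56e6181, 74cee0b, 7a775b7, c742745, c9be1e4, e3f8268, ea331ae, f0ac3b3}.
Common ancestors: {c9be1e4, f0ac3b3}.
Among these, f0ac3b3 is not an ancestor of any other common ancestor — it is the merge base.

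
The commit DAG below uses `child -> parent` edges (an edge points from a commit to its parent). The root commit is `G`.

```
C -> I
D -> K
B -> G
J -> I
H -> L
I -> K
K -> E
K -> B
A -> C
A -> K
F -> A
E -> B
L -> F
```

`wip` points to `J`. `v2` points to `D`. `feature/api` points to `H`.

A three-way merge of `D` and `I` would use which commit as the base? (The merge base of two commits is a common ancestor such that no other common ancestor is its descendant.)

Ancestors of D: {B, D, E, G, K}.
Ancestors of I: {B, E, G, I, K}.
Common ancestors: {B, E, G, K}.
Among these, K is not an ancestor of any other common ancestor — it is the merge base.

K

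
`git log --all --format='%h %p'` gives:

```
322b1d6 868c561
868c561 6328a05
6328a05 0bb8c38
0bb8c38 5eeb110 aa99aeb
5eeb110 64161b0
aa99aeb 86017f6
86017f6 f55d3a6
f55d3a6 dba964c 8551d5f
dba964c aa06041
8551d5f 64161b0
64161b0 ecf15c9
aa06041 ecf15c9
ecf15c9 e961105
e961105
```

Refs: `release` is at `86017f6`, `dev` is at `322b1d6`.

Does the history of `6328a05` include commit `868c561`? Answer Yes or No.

Ancestors of 6328a05: {0bb8c38, 5eeb110, 6328a05, 64161b0, 8551d5f, 86017f6, aa06041, aa99aeb, dba964c, e961105, ecf15c9, f55d3a6}.
868c561 is not in that set, so it is not an ancestor of 6328a05.

No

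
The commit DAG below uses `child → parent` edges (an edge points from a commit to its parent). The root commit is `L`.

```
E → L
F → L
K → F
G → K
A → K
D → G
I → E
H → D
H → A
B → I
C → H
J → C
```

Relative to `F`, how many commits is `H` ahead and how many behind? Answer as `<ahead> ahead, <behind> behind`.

5 ahead, 0 behind

Reachable from H: {A, D, F, G, H, K, L}.
Reachable from F: {F, L}.
Only in H's history (ahead): {A, D, G, H, K} — 5.
Only in F's history (behind): {} — 0.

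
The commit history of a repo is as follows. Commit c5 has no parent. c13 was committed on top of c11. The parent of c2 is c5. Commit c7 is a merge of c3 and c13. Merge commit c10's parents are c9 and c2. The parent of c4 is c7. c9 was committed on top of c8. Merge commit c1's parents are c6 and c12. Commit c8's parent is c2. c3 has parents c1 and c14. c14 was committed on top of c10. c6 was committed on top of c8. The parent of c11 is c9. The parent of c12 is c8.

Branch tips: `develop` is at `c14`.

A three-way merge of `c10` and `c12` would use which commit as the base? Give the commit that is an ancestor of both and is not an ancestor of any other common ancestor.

Ancestors of c10: {c10, c2, c5, c8, c9}.
Ancestors of c12: {c12, c2, c5, c8}.
Common ancestors: {c2, c5, c8}.
Among these, c8 is not an ancestor of any other common ancestor — it is the merge base.

c8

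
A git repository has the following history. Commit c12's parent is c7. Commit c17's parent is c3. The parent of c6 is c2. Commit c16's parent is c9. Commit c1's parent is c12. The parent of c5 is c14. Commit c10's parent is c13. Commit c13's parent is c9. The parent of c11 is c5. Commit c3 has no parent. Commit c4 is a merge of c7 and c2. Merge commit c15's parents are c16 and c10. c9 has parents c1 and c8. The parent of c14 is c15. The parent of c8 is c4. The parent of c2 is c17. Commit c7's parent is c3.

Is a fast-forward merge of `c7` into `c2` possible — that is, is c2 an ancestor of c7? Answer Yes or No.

No

A fast-forward from c2 to c7 is possible iff c2 is an ancestor of c7.
Ancestors of c7: {c3, c7}.
c2 is not among them, so fast-forward is not possible.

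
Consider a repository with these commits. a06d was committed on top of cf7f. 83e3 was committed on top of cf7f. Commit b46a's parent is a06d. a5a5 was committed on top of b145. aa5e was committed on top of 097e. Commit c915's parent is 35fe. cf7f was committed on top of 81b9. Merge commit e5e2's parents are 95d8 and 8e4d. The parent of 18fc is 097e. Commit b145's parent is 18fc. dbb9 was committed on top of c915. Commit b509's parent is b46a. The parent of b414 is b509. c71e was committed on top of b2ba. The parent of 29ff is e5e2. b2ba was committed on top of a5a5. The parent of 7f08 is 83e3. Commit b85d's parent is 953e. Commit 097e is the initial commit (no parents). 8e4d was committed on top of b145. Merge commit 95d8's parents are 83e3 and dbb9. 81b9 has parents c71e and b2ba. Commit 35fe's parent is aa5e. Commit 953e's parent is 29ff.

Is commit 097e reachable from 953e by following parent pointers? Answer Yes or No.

Ancestors of 953e (commits reachable by following parents): {097e, 18fc, 29ff, 35fe, 81b9, 83e3, 8e4d, 953e, 95d8, a5a5, aa5e, b145, b2ba, c71e, c915, cf7f, dbb9, e5e2}.
097e is in that set, so it is an ancestor of 953e.

Yes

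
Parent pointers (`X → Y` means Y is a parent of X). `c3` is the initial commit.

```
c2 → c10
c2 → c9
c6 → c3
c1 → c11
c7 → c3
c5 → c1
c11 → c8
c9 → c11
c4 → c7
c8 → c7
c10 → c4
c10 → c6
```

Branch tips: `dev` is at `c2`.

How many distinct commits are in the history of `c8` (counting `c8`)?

Walking parent pointers from c8: reachable set = {c3, c7, c8}.
That is 3 commits.

3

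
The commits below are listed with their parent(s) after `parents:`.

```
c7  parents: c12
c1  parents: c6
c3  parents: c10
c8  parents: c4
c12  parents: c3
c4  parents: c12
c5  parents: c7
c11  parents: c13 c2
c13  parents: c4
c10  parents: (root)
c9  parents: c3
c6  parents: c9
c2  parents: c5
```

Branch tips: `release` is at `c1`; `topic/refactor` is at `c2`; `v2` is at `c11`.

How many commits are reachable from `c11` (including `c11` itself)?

9

Walking parent pointers from c11: reachable set = {c10, c11, c12, c13, c2, c3, c4, c5, c7}.
That is 9 commits.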